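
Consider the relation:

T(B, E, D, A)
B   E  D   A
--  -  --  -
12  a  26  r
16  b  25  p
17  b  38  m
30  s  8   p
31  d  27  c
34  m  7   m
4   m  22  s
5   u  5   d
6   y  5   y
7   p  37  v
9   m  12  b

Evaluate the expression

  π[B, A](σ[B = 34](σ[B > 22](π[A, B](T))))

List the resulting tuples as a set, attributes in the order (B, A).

{(34, m)}

π[A, B]: project onto (A, B) → {(b, 9), (c, 31), (d, 5), (m, 17), (m, 34), (p, 16), (p, 30), (r, 12), (s, 4), (v, 7), (y, 6)}
σ[B > 22]: keep tuples satisfying B > 22 → {(c, 31), (m, 34), (p, 30)}
σ[B = 34]: keep tuples satisfying B = 34 → {(m, 34)}
π[B, A]: project onto (B, A) → {(34, m)}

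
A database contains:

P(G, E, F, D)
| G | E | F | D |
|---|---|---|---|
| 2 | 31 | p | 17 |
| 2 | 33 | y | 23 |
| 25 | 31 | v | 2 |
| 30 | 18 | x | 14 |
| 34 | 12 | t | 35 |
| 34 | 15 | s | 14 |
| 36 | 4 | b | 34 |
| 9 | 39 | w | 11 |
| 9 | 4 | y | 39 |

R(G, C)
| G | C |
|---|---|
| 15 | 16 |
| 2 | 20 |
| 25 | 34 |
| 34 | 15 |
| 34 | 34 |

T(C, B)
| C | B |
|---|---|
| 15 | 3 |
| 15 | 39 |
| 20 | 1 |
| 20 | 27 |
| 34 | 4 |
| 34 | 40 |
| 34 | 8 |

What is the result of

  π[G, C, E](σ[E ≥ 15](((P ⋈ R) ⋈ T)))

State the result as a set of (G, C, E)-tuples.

{(2, 20, 31), (2, 20, 33), (25, 34, 31), (34, 15, 15), (34, 34, 15)}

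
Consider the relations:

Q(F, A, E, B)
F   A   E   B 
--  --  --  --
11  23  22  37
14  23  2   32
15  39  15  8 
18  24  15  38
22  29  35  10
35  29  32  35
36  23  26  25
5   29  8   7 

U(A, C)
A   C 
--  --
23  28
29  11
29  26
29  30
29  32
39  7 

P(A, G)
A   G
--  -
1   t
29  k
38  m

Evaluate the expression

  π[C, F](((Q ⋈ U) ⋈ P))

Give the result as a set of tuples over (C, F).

{(11, 22), (11, 35), (11, 5), (26, 22), (26, 35), (26, 5), (30, 22), (30, 35), (30, 5), (32, 22), (32, 35), (32, 5)}

Joining Q and U on A yields {(11, 23, 22, 37, 28), (14, 23, 2, 32, 28), (15, 39, 15, 8, 7), (22, 29, 35, 10, 11), (22, 29, 35, 10, 26), (22, 29, 35, 10, 30), (22, 29, 35, 10, 32), (35, 29, 32, 35, 11), (35, 29, 32, 35, 26), (35, 29, 32, 35, 30), (35, 29, 32, 35, 32), (36, 23, 26, 25, 28), (5, 29, 8, 7, 11), (5, 29, 8, 7, 26), (5, 29, 8, 7, 30), (5, 29, 8, 7, 32)}.
Joining (Q ⋈ U) and P on A yields {(22, 29, 35, 10, 11, k), (22, 29, 35, 10, 26, k), (22, 29, 35, 10, 30, k), (22, 29, 35, 10, 32, k), (35, 29, 32, 35, 11, k), (35, 29, 32, 35, 26, k), (35, 29, 32, 35, 30, k), (35, 29, 32, 35, 32, k), (5, 29, 8, 7, 11, k), (5, 29, 8, 7, 26, k), (5, 29, 8, 7, 30, k), (5, 29, 8, 7, 32, k)}.
Keep only column(s) C, F: {(11, 22), (11, 35), (11, 5), (26, 22), (26, 35), (26, 5), (30, 22), (30, 35), (30, 5), (32, 22), (32, 35), (32, 5)}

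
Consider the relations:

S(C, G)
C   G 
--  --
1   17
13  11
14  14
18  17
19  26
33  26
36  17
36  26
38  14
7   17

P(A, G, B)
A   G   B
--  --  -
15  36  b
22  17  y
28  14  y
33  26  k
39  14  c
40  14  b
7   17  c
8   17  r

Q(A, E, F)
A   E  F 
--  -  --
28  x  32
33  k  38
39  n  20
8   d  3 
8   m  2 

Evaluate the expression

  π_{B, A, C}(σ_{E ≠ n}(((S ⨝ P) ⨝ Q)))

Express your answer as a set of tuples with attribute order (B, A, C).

Natural join on G: {(1, 17, 22, y), (1, 17, 7, c), (1, 17, 8, r), (14, 14, 28, y), (14, 14, 39, c), (14, 14, 40, b), (18, 17, 22, y), (18, 17, 7, c), (18, 17, 8, r), (19, 26, 33, k), (33, 26, 33, k), (36, 17, 22, y), (36, 17, 7, c), (36, 17, 8, r), (36, 26, 33, k), (38, 14, 28, y), (38, 14, 39, c), (38, 14, 40, b), (7, 17, 22, y), (7, 17, 7, c), (7, 17, 8, r)}
Natural join on A: {(1, 17, 8, r, d, 3), (1, 17, 8, r, m, 2), (14, 14, 28, y, x, 32), (14, 14, 39, c, n, 20), (18, 17, 8, r, d, 3), (18, 17, 8, r, m, 2), (19, 26, 33, k, k, 38), (33, 26, 33, k, k, 38), (36, 17, 8, r, d, 3), (36, 17, 8, r, m, 2), (36, 26, 33, k, k, 38), (38, 14, 28, y, x, 32), (38, 14, 39, c, n, 20), (7, 17, 8, r, d, 3), (7, 17, 8, r, m, 2)}
σ[E ≠ n]: keep tuples satisfying E ≠ n → {(1, 17, 8, r, d, 3), (1, 17, 8, r, m, 2), (14, 14, 28, y, x, 32), (18, 17, 8, r, d, 3), (18, 17, 8, r, m, 2), (19, 26, 33, k, k, 38), (33, 26, 33, k, k, 38), (36, 17, 8, r, d, 3), (36, 17, 8, r, m, 2), (36, 26, 33, k, k, 38), (38, 14, 28, y, x, 32), (7, 17, 8, r, d, 3), (7, 17, 8, r, m, 2)}
π[B, A, C]: project onto (B, A, C) (4 duplicate(s) eliminated) → {(k, 33, 19), (k, 33, 33), (k, 33, 36), (r, 8, 1), (r, 8, 18), (r, 8, 36), (r, 8, 7), (y, 28, 14), (y, 28, 38)}

{(k, 33, 19), (k, 33, 33), (k, 33, 36), (r, 8, 1), (r, 8, 18), (r, 8, 36), (r, 8, 7), (y, 28, 14), (y, 28, 38)}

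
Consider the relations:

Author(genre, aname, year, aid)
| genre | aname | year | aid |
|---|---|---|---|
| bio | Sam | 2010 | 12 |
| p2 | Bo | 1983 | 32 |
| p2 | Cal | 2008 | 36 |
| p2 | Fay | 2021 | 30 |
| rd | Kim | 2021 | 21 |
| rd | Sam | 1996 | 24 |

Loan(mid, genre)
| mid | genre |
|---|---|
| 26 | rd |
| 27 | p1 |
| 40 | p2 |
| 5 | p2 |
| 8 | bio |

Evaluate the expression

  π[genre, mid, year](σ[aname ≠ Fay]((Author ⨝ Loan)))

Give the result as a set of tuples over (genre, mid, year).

Author ⋈ Loan (natural join on genre): {(bio, Sam, 2010, 12, 8), (p2, Bo, 1983, 32, 40), (p2, Bo, 1983, 32, 5), (p2, Cal, 2008, 36, 40), (p2, Cal, 2008, 36, 5), (p2, Fay, 2021, 30, 40), (p2, Fay, 2021, 30, 5), (rd, Kim, 2021, 21, 26), (rd, Sam, 1996, 24, 26)}
Apply σ_{aname ≠ Fay}; surviving tuples: {(bio, Sam, 2010, 12, 8), (p2, Bo, 1983, 32, 40), (p2, Bo, 1983, 32, 5), (p2, Cal, 2008, 36, 40), (p2, Cal, 2008, 36, 5), (rd, Kim, 2021, 21, 26), (rd, Sam, 1996, 24, 26)}
π[genre, mid, year]: project onto (genre, mid, year) → {(bio, 8, 2010), (p2, 40, 1983), (p2, 40, 2008), (p2, 5, 1983), (p2, 5, 2008), (rd, 26, 1996), (rd, 26, 2021)}

{(bio, 8, 2010), (p2, 40, 1983), (p2, 40, 2008), (p2, 5, 1983), (p2, 5, 2008), (rd, 26, 1996), (rd, 26, 2021)}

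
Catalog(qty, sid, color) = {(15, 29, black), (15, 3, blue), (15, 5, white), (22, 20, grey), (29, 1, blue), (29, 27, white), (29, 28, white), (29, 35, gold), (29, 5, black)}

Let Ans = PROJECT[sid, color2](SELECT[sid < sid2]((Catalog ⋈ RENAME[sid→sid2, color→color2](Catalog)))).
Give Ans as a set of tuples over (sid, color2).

ρ[sid→sid2, color→color2]: schema becomes (qty, sid2, color2); tuples unchanged.
Natural join on qty: {(15, 29, black, 29, black), (15, 29, black, 3, blue), (15, 29, black, 5, white), (15, 3, blue, 29, black), (15, 3, blue, 3, blue), (15, 3, blue, 5, white), (15, 5, white, 29, black), (15, 5, white, 3, blue), (15, 5, white, 5, white), (22, 20, grey, 20, grey), (29, 1, blue, 1, blue), (29, 1, blue, 27, white), (29, 1, blue, 28, white), (29, 1, blue, 35, gold), (29, 1, blue, 5, black), (29, 27, white, 1, blue), (29, 27, white, 27, white), (29, 27, white, 28, white), (29, 27, white, 35, gold), (29, 27, white, 5, black), (29, 28, white, 1, blue), (29, 28, white, 27, white), (29, 28, white, 28, white), (29, 28, white, 35, gold), (29, 28, white, 5, black), (29, 35, gold, 1, blue), (29, 35, gold, 27, white), (29, 35, gold, 28, white), (29, 35, gold, 35, gold), (29, 35, gold, 5, black), (29, 5, black, 1, blue), (29, 5, black, 27, white), (29, 5, black, 28, white), (29, 5, black, 35, gold), (29, 5, black, 5, black)}
Filtering on sid < sid2 leaves {(15, 3, blue, 29, black), (15, 3, blue, 5, white), (15, 5, white, 29, black), (29, 1, blue, 27, white), (29, 1, blue, 28, white), (29, 1, blue, 35, gold), (29, 1, blue, 5, black), (29, 27, white, 28, white), (29, 27, white, 35, gold), (29, 28, white, 35, gold), (29, 5, black, 27, white), (29, 5, black, 28, white), (29, 5, black, 35, gold)}.
π_{sid, color2} gives {(1, black), (1, gold), (1, white), (27, gold), (27, white), (28, gold), (3, black), (3, white), (5, black), (5, gold), (5, white)} (2 duplicate(s) eliminated).

{(1, black), (1, gold), (1, white), (27, gold), (27, white), (28, gold), (3, black), (3, white), (5, black), (5, gold), (5, white)}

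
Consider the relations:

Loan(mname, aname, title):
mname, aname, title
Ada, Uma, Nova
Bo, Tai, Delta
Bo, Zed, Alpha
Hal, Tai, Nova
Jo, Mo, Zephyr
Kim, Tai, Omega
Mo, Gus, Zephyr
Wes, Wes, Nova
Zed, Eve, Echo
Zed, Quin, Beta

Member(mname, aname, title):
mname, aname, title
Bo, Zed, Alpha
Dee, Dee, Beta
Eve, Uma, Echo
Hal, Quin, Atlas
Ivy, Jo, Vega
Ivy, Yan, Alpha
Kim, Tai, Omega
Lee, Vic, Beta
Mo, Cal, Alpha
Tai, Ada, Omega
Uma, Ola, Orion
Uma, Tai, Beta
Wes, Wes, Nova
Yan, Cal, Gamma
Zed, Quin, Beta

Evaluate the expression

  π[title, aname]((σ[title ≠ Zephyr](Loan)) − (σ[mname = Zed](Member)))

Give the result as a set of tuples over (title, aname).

{(Alpha, Zed), (Delta, Tai), (Echo, Eve), (Nova, Tai), (Nova, Uma), (Nova, Wes), (Omega, Tai)}

Apply σ_{title ≠ Zephyr}; surviving tuples: {(Ada, Uma, Nova), (Bo, Tai, Delta), (Bo, Zed, Alpha), (Hal, Tai, Nova), (Kim, Tai, Omega), (Wes, Wes, Nova), (Zed, Eve, Echo), (Zed, Quin, Beta)}
Apply σ_{mname = Zed}; surviving tuples: {(Zed, Quin, Beta)}
Taking the difference: {(Ada, Uma, Nova), (Bo, Tai, Delta), (Bo, Zed, Alpha), (Hal, Tai, Nova), (Kim, Tai, Omega), (Wes, Wes, Nova), (Zed, Eve, Echo)}
π[title, aname]: project onto (title, aname) → {(Alpha, Zed), (Delta, Tai), (Echo, Eve), (Nova, Tai), (Nova, Uma), (Nova, Wes), (Omega, Tai)}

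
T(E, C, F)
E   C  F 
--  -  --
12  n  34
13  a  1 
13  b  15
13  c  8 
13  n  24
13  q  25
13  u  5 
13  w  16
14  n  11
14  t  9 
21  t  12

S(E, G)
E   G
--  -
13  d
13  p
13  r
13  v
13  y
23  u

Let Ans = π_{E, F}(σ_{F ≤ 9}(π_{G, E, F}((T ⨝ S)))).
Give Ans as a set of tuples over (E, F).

T ⋈ S (natural join on E): {(13, a, 1, d), (13, a, 1, p), (13, a, 1, r), (13, a, 1, v), (13, a, 1, y), (13, b, 15, d), (13, b, 15, p), (13, b, 15, r), (13, b, 15, v), (13, b, 15, y), (13, c, 8, d), (13, c, 8, p), (13, c, 8, r), (13, c, 8, v), (13, c, 8, y), (13, n, 24, d), (13, n, 24, p), (13, n, 24, r), (13, n, 24, v), (13, n, 24, y), (13, q, 25, d), (13, q, 25, p), (13, q, 25, r), (13, q, 25, v), (13, q, 25, y), (13, u, 5, d), (13, u, 5, p), (13, u, 5, r), (13, u, 5, v), (13, u, 5, y), (13, w, 16, d), (13, w, 16, p), (13, w, 16, r), (13, w, 16, v), (13, w, 16, y)}
π_{G, E, F} gives {(d, 13, 1), (d, 13, 15), (d, 13, 16), (d, 13, 24), (d, 13, 25), (d, 13, 5), (d, 13, 8), (p, 13, 1), (p, 13, 15), (p, 13, 16), (p, 13, 24), (p, 13, 25), (p, 13, 5), (p, 13, 8), (r, 13, 1), (r, 13, 15), (r, 13, 16), (r, 13, 24), (r, 13, 25), (r, 13, 5), (r, 13, 8), (v, 13, 1), (v, 13, 15), (v, 13, 16), (v, 13, 24), (v, 13, 25), (v, 13, 5), (v, 13, 8), (y, 13, 1), (y, 13, 15), (y, 13, 16), (y, 13, 24), (y, 13, 25), (y, 13, 5), (y, 13, 8)}.
σ[F ≤ 9]: keep tuples satisfying F ≤ 9 → {(d, 13, 1), (d, 13, 5), (d, 13, 8), (p, 13, 1), (p, 13, 5), (p, 13, 8), (r, 13, 1), (r, 13, 5), (r, 13, 8), (v, 13, 1), (v, 13, 5), (v, 13, 8), (y, 13, 1), (y, 13, 5), (y, 13, 8)}
π_{E, F} gives {(13, 1), (13, 5), (13, 8)} (12 duplicate(s) eliminated).

{(13, 1), (13, 5), (13, 8)}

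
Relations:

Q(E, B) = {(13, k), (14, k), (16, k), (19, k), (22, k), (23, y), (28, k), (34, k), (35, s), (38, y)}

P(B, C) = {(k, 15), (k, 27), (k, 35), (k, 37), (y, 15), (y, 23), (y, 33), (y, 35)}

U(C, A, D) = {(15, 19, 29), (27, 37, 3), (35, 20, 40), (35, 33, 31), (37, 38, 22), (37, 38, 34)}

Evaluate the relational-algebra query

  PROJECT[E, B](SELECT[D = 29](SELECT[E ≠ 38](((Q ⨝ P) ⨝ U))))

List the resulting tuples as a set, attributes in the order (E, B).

{(13, k), (14, k), (16, k), (19, k), (22, k), (23, y), (28, k), (34, k)}

Joining Q and P on B yields {(13, k, 15), (13, k, 27), (13, k, 35), (13, k, 37), (14, k, 15), (14, k, 27), (14, k, 35), (14, k, 37), (16, k, 15), (16, k, 27), (16, k, 35), (16, k, 37), (19, k, 15), (19, k, 27), (19, k, 35), (19, k, 37), (22, k, 15), (22, k, 27), (22, k, 35), (22, k, 37), (23, y, 15), (23, y, 23), (23, y, 33), (23, y, 35), (28, k, 15), (28, k, 27), (28, k, 35), (28, k, 37), (34, k, 15), (34, k, 27), (34, k, 35), (34, k, 37), (38, y, 15), (38, y, 23), (38, y, 33), (38, y, 35)}.
Joining (Q ⨝ P) and U on C yields {(13, k, 15, 19, 29), (13, k, 27, 37, 3), (13, k, 35, 20, 40), (13, k, 35, 33, 31), (13, k, 37, 38, 22), (13, k, 37, 38, 34), (14, k, 15, 19, 29), (14, k, 27, 37, 3), (14, k, 35, 20, 40), (14, k, 35, 33, 31), (14, k, 37, 38, 22), (14, k, 37, 38, 34), (16, k, 15, 19, 29), (16, k, 27, 37, 3), (16, k, 35, 20, 40), (16, k, 35, 33, 31), (16, k, 37, 38, 22), (16, k, 37, 38, 34), (19, k, 15, 19, 29), (19, k, 27, 37, 3), (19, k, 35, 20, 40), (19, k, 35, 33, 31), (19, k, 37, 38, 22), (19, k, 37, 38, 34), (22, k, 15, 19, 29), (22, k, 27, 37, 3), (22, k, 35, 20, 40), (22, k, 35, 33, 31), (22, k, 37, 38, 22), (22, k, 37, 38, 34), (23, y, 15, 19, 29), (23, y, 35, 20, 40), (23, y, 35, 33, 31), (28, k, 15, 19, 29), (28, k, 27, 37, 3), (28, k, 35, 20, 40), (28, k, 35, 33, 31), (28, k, 37, 38, 22), (28, k, 37, 38, 34), (34, k, 15, 19, 29), (34, k, 27, 37, 3), (34, k, 35, 20, 40), (34, k, 35, 33, 31), (34, k, 37, 38, 22), (34, k, 37, 38, 34), (38, y, 15, 19, 29), (38, y, 35, 20, 40), (38, y, 35, 33, 31)}.
Filtering on E ≠ 38 leaves {(13, k, 15, 19, 29), (13, k, 27, 37, 3), (13, k, 35, 20, 40), (13, k, 35, 33, 31), (13, k, 37, 38, 22), (13, k, 37, 38, 34), (14, k, 15, 19, 29), (14, k, 27, 37, 3), (14, k, 35, 20, 40), (14, k, 35, 33, 31), (14, k, 37, 38, 22), (14, k, 37, 38, 34), (16, k, 15, 19, 29), (16, k, 27, 37, 3), (16, k, 35, 20, 40), (16, k, 35, 33, 31), (16, k, 37, 38, 22), (16, k, 37, 38, 34), (19, k, 15, 19, 29), (19, k, 27, 37, 3), (19, k, 35, 20, 40), (19, k, 35, 33, 31), (19, k, 37, 38, 22), (19, k, 37, 38, 34), (22, k, 15, 19, 29), (22, k, 27, 37, 3), (22, k, 35, 20, 40), (22, k, 35, 33, 31), (22, k, 37, 38, 22), (22, k, 37, 38, 34), (23, y, 15, 19, 29), (23, y, 35, 20, 40), (23, y, 35, 33, 31), (28, k, 15, 19, 29), (28, k, 27, 37, 3), (28, k, 35, 20, 40), (28, k, 35, 33, 31), (28, k, 37, 38, 22), (28, k, 37, 38, 34), (34, k, 15, 19, 29), (34, k, 27, 37, 3), (34, k, 35, 20, 40), (34, k, 35, 33, 31), (34, k, 37, 38, 22), (34, k, 37, 38, 34)}.
Filtering on D = 29 leaves {(13, k, 15, 19, 29), (14, k, 15, 19, 29), (16, k, 15, 19, 29), (19, k, 15, 19, 29), (22, k, 15, 19, 29), (23, y, 15, 19, 29), (28, k, 15, 19, 29), (34, k, 15, 19, 29)}.
Keep only column(s) E, B: {(13, k), (14, k), (16, k), (19, k), (22, k), (23, y), (28, k), (34, k)}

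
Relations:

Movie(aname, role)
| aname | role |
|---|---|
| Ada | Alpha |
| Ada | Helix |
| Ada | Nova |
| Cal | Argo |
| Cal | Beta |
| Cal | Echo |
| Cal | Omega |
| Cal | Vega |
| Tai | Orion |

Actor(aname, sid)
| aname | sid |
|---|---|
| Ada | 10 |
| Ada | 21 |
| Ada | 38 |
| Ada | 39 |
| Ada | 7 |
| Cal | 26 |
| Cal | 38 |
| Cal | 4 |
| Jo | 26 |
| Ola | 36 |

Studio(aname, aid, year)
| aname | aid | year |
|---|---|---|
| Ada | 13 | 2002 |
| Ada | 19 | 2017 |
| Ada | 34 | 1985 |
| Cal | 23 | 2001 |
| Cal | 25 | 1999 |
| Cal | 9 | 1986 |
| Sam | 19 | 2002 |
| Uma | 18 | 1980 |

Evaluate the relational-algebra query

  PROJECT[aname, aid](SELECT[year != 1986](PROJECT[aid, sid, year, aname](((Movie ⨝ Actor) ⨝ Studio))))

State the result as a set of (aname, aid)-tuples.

{(Ada, 13), (Ada, 19), (Ada, 34), (Cal, 23), (Cal, 25)}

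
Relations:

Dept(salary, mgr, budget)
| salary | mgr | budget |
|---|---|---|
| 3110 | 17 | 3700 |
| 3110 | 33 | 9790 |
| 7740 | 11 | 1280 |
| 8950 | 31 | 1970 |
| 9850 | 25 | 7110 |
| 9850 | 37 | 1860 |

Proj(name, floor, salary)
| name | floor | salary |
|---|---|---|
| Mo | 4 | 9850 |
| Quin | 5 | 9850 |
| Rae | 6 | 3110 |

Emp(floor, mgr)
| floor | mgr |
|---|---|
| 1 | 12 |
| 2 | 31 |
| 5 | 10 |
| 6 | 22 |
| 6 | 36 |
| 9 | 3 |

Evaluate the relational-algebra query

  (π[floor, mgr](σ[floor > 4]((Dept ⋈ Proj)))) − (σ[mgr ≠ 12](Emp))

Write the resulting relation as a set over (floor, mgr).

{(5, 25), (5, 37), (6, 17), (6, 33)}

Natural join on salary: {(3110, 17, 3700, Rae, 6), (3110, 33, 9790, Rae, 6), (9850, 25, 7110, Mo, 4), (9850, 25, 7110, Quin, 5), (9850, 37, 1860, Mo, 4), (9850, 37, 1860, Quin, 5)}
Apply σ_{floor > 4}; surviving tuples: {(3110, 17, 3700, Rae, 6), (3110, 33, 9790, Rae, 6), (9850, 25, 7110, Quin, 5), (9850, 37, 1860, Quin, 5)}
Projecting to floor, mgr: {(5, 25), (5, 37), (6, 17), (6, 33)}
Apply σ_{mgr ≠ 12}; surviving tuples: {(2, 31), (5, 10), (6, 22), (6, 36), (9, 3)}
Difference: {(5, 25), (5, 37), (6, 17), (6, 33)} with {(2, 31), (5, 10), (6, 22), (6, 36), (9, 3)} → {(5, 25), (5, 37), (6, 17), (6, 33)}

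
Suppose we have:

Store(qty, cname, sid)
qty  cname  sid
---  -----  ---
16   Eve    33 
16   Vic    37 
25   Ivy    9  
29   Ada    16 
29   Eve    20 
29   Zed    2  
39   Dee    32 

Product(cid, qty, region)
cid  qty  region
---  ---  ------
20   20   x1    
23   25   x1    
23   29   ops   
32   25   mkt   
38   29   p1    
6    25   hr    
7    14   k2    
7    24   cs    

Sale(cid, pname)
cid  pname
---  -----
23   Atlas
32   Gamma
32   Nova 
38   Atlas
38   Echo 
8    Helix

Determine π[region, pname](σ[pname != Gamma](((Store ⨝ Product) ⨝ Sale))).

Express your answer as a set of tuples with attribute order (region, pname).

{(mkt, Nova), (ops, Atlas), (p1, Atlas), (p1, Echo), (x1, Atlas)}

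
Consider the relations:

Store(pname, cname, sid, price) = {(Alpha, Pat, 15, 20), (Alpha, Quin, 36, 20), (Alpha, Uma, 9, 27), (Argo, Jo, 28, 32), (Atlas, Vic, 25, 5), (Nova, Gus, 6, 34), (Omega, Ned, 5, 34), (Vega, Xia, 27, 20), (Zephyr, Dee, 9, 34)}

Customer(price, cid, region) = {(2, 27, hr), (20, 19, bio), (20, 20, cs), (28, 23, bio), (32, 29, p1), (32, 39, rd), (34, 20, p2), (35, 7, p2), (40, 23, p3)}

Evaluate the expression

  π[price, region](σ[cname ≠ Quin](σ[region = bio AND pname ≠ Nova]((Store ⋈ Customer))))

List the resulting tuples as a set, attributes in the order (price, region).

{(20, bio)}

Joining Store and Customer on price yields {(Alpha, Pat, 15, 20, 19, bio), (Alpha, Pat, 15, 20, 20, cs), (Alpha, Quin, 36, 20, 19, bio), (Alpha, Quin, 36, 20, 20, cs), (Argo, Jo, 28, 32, 29, p1), (Argo, Jo, 28, 32, 39, rd), (Nova, Gus, 6, 34, 20, p2), (Omega, Ned, 5, 34, 20, p2), (Vega, Xia, 27, 20, 19, bio), (Vega, Xia, 27, 20, 20, cs), (Zephyr, Dee, 9, 34, 20, p2)}.
Filtering on region = bio AND pname ≠ Nova leaves {(Alpha, Pat, 15, 20, 19, bio), (Alpha, Quin, 36, 20, 19, bio), (Vega, Xia, 27, 20, 19, bio)}.
Filtering on cname ≠ Quin leaves {(Alpha, Pat, 15, 20, 19, bio), (Vega, Xia, 27, 20, 19, bio)}.
Keep only column(s) price, region (1 duplicate(s) eliminated): {(20, bio)}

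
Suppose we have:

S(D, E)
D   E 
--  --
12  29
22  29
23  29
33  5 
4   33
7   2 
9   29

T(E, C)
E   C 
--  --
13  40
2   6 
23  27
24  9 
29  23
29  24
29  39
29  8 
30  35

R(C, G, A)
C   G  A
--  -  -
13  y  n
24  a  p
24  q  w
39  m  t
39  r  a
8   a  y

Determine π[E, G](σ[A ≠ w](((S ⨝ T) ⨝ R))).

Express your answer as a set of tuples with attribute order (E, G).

Natural join on E: {(12, 29, 23), (12, 29, 24), (12, 29, 39), (12, 29, 8), (22, 29, 23), (22, 29, 24), (22, 29, 39), (22, 29, 8), (23, 29, 23), (23, 29, 24), (23, 29, 39), (23, 29, 8), (7, 2, 6), (9, 29, 23), (9, 29, 24), (9, 29, 39), (9, 29, 8)}
Natural join on C: {(12, 29, 24, a, p), (12, 29, 24, q, w), (12, 29, 39, m, t), (12, 29, 39, r, a), (12, 29, 8, a, y), (22, 29, 24, a, p), (22, 29, 24, q, w), (22, 29, 39, m, t), (22, 29, 39, r, a), (22, 29, 8, a, y), (23, 29, 24, a, p), (23, 29, 24, q, w), (23, 29, 39, m, t), (23, 29, 39, r, a), (23, 29, 8, a, y), (9, 29, 24, a, p), (9, 29, 24, q, w), (9, 29, 39, m, t), (9, 29, 39, r, a), (9, 29, 8, a, y)}
Filtering on A ≠ w leaves {(12, 29, 24, a, p), (12, 29, 39, m, t), (12, 29, 39, r, a), (12, 29, 8, a, y), (22, 29, 24, a, p), (22, 29, 39, m, t), (22, 29, 39, r, a), (22, 29, 8, a, y), (23, 29, 24, a, p), (23, 29, 39, m, t), (23, 29, 39, r, a), (23, 29, 8, a, y), (9, 29, 24, a, p), (9, 29, 39, m, t), (9, 29, 39, r, a), (9, 29, 8, a, y)}.
π_{E, G} gives {(29, a), (29, m), (29, r)} (13 duplicate(s) eliminated).

{(29, a), (29, m), (29, r)}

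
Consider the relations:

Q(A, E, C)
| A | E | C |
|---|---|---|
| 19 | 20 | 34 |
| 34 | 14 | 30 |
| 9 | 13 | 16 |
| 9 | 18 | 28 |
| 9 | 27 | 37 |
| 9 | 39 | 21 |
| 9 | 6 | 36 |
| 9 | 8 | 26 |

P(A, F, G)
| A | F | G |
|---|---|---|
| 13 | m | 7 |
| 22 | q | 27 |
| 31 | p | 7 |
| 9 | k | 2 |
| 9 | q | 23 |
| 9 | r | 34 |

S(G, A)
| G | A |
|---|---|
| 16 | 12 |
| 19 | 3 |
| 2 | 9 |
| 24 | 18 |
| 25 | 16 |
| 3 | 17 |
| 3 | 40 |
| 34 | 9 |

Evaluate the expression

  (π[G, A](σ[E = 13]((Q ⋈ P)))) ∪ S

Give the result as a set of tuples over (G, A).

{(16, 12), (19, 3), (2, 9), (23, 9), (24, 18), (25, 16), (3, 17), (3, 40), (34, 9)}

Q ⋈ P (natural join on A): {(9, 13, 16, k, 2), (9, 13, 16, q, 23), (9, 13, 16, r, 34), (9, 18, 28, k, 2), (9, 18, 28, q, 23), (9, 18, 28, r, 34), (9, 27, 37, k, 2), (9, 27, 37, q, 23), (9, 27, 37, r, 34), (9, 39, 21, k, 2), (9, 39, 21, q, 23), (9, 39, 21, r, 34), (9, 6, 36, k, 2), (9, 6, 36, q, 23), (9, 6, 36, r, 34), (9, 8, 26, k, 2), (9, 8, 26, q, 23), (9, 8, 26, r, 34)}
σ[E = 13]: keep tuples satisfying E = 13 → {(9, 13, 16, k, 2), (9, 13, 16, q, 23), (9, 13, 16, r, 34)}
Projecting to G, A: {(2, 9), (23, 9), (34, 9)}
Taking the union: {(16, 12), (19, 3), (2, 9), (23, 9), (24, 18), (25, 16), (3, 17), (3, 40), (34, 9)}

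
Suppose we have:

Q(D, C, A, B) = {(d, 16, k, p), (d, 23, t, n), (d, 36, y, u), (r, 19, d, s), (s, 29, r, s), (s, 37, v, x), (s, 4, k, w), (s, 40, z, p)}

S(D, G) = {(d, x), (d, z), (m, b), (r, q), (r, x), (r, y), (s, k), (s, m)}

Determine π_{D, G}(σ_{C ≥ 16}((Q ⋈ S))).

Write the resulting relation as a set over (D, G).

{(d, x), (d, z), (r, q), (r, x), (r, y), (s, k), (s, m)}

Natural join on D: {(d, 16, k, p, x), (d, 16, k, p, z), (d, 23, t, n, x), (d, 23, t, n, z), (d, 36, y, u, x), (d, 36, y, u, z), (r, 19, d, s, q), (r, 19, d, s, x), (r, 19, d, s, y), (s, 29, r, s, k), (s, 29, r, s, m), (s, 37, v, x, k), (s, 37, v, x, m), (s, 4, k, w, k), (s, 4, k, w, m), (s, 40, z, p, k), (s, 40, z, p, m)}
σ[C ≥ 16]: keep tuples satisfying C ≥ 16 → {(d, 16, k, p, x), (d, 16, k, p, z), (d, 23, t, n, x), (d, 23, t, n, z), (d, 36, y, u, x), (d, 36, y, u, z), (r, 19, d, s, q), (r, 19, d, s, x), (r, 19, d, s, y), (s, 29, r, s, k), (s, 29, r, s, m), (s, 37, v, x, k), (s, 37, v, x, m), (s, 40, z, p, k), (s, 40, z, p, m)}
Projecting to D, G (8 duplicate(s) eliminated): {(d, x), (d, z), (r, q), (r, x), (r, y), (s, k), (s, m)}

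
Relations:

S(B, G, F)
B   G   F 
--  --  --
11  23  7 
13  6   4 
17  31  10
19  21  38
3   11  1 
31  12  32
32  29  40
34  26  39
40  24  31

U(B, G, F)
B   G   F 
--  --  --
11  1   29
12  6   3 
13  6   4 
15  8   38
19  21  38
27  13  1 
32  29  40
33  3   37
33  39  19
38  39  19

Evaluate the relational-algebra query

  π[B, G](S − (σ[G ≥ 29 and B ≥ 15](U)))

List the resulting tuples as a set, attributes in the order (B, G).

σ[G ≥ 29 and B ≥ 15]: keep tuples satisfying G ≥ 29 and B ≥ 15 → {(32, 29, 40), (33, 39, 19), (38, 39, 19)}
Taking the difference: {(11, 23, 7), (13, 6, 4), (17, 31, 10), (19, 21, 38), (3, 11, 1), (31, 12, 32), (34, 26, 39), (40, 24, 31)}
Keep only column(s) B, G: {(11, 23), (13, 6), (17, 31), (19, 21), (3, 11), (31, 12), (34, 26), (40, 24)}

{(11, 23), (13, 6), (17, 31), (19, 21), (3, 11), (31, 12), (34, 26), (40, 24)}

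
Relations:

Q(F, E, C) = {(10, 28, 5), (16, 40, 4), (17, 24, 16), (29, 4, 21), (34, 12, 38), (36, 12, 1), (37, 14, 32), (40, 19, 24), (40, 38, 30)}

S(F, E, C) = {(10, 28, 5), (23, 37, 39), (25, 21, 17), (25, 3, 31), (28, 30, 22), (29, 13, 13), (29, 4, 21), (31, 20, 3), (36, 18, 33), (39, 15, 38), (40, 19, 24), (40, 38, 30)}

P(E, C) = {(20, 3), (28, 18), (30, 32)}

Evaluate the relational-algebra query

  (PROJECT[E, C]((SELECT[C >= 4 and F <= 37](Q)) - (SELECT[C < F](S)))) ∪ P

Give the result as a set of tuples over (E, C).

σ[C >= 4 and F <= 37]: keep tuples satisfying C >= 4 and F <= 37 → {(10, 28, 5), (16, 40, 4), (17, 24, 16), (29, 4, 21), (34, 12, 38), (37, 14, 32)}
σ[C < F]: keep tuples satisfying C < F → {(10, 28, 5), (25, 21, 17), (28, 30, 22), (29, 13, 13), (29, 4, 21), (31, 20, 3), (36, 18, 33), (39, 15, 38), (40, 19, 24), (40, 38, 30)}
Taking the difference: {(16, 40, 4), (17, 24, 16), (34, 12, 38), (37, 14, 32)}
Projecting to E, C: {(12, 38), (14, 32), (24, 16), (40, 4)}
Taking the union: {(12, 38), (14, 32), (20, 3), (24, 16), (28, 18), (30, 32), (40, 4)}

{(12, 38), (14, 32), (20, 3), (24, 16), (28, 18), (30, 32), (40, 4)}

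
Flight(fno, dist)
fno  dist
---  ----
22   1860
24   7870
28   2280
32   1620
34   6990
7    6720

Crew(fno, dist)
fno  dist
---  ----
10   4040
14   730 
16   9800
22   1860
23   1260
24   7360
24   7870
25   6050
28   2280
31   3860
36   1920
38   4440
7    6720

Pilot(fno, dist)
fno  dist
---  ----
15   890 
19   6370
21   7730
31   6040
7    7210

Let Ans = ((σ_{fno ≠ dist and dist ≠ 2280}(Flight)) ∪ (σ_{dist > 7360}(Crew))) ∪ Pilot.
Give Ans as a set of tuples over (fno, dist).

{(15, 890), (16, 9800), (19, 6370), (21, 7730), (22, 1860), (24, 7870), (31, 6040), (32, 1620), (34, 6990), (7, 6720), (7, 7210)}

Filtering on fno ≠ dist and dist ≠ 2280 leaves {(22, 1860), (24, 7870), (32, 1620), (34, 6990), (7, 6720)}.
Filtering on dist > 7360 leaves {(16, 9800), (24, 7870)}.
Taking the union: {(16, 9800), (22, 1860), (24, 7870), (32, 1620), (34, 6990), (7, 6720)}
Taking the union: {(15, 890), (16, 9800), (19, 6370), (21, 7730), (22, 1860), (24, 7870), (31, 6040), (32, 1620), (34, 6990), (7, 6720), (7, 7210)}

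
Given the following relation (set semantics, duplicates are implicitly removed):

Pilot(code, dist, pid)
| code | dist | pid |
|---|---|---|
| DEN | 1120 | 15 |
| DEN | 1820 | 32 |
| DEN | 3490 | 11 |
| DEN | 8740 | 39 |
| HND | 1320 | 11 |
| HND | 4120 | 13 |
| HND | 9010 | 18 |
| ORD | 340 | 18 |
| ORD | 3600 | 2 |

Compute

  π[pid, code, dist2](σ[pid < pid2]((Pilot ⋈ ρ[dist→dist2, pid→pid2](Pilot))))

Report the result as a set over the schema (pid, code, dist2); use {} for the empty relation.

{(11, DEN, 1120), (11, DEN, 1820), (11, DEN, 8740), (11, HND, 4120), (11, HND, 9010), (13, HND, 9010), (15, DEN, 1820), (15, DEN, 8740), (2, ORD, 340), (32, DEN, 8740)}

ρ[dist→dist2, pid→pid2]: schema becomes (code, dist2, pid2); tuples unchanged.
Joining Pilot and ρ[dist→dist2, pid→pid2](Pilot) on code yields {(DEN, 1120, 15, 1120, 15), (DEN, 1120, 15, 1820, 32), (DEN, 1120, 15, 3490, 11), (DEN, 1120, 15, 8740, 39), (DEN, 1820, 32, 1120, 15), (DEN, 1820, 32, 1820, 32), (DEN, 1820, 32, 3490, 11), (DEN, 1820, 32, 8740, 39), (DEN, 3490, 11, 1120, 15), (DEN, 3490, 11, 1820, 32), (DEN, 3490, 11, 3490, 11), (DEN, 3490, 11, 8740, 39), (DEN, 8740, 39, 1120, 15), (DEN, 8740, 39, 1820, 32), (DEN, 8740, 39, 3490, 11), (DEN, 8740, 39, 8740, 39), (HND, 1320, 11, 1320, 11), (HND, 1320, 11, 4120, 13), (HND, 1320, 11, 9010, 18), (HND, 4120, 13, 1320, 11), (HND, 4120, 13, 4120, 13), (HND, 4120, 13, 9010, 18), (HND, 9010, 18, 1320, 11), (HND, 9010, 18, 4120, 13), (HND, 9010, 18, 9010, 18), (ORD, 340, 18, 340, 18), (ORD, 340, 18, 3600, 2), (ORD, 3600, 2, 340, 18), (ORD, 3600, 2, 3600, 2)}.
Selection pid < pid2: {(DEN, 1120, 15, 1820, 32), (DEN, 1120, 15, 8740, 39), (DEN, 1820, 32, 8740, 39), (DEN, 3490, 11, 1120, 15), (DEN, 3490, 11, 1820, 32), (DEN, 3490, 11, 8740, 39), (HND, 1320, 11, 4120, 13), (HND, 1320, 11, 9010, 18), (HND, 4120, 13, 9010, 18), (ORD, 3600, 2, 340, 18)}
Projecting to pid, code, dist2: {(11, DEN, 1120), (11, DEN, 1820), (11, DEN, 8740), (11, HND, 4120), (11, HND, 9010), (13, HND, 9010), (15, DEN, 1820), (15, DEN, 8740), (2, ORD, 340), (32, DEN, 8740)}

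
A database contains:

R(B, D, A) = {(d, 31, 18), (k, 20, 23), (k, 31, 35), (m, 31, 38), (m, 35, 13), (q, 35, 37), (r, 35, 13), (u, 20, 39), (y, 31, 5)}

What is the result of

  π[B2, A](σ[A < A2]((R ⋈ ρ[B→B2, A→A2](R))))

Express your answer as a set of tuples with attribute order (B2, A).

ρ[B→B2, A→A2]: schema becomes (B2, D, A2); tuples unchanged.
Joining R and ρ[B→B2, A→A2](R) on D yields {(d, 31, 18, d, 18), (d, 31, 18, k, 35), (d, 31, 18, m, 38), (d, 31, 18, y, 5), (k, 20, 23, k, 23), (k, 20, 23, u, 39), (k, 31, 35, d, 18), (k, 31, 35, k, 35), (k, 31, 35, m, 38), (k, 31, 35, y, 5), (m, 31, 38, d, 18), (m, 31, 38, k, 35), (m, 31, 38, m, 38), (m, 31, 38, y, 5), (m, 35, 13, m, 13), (m, 35, 13, q, 37), (m, 35, 13, r, 13), (q, 35, 37, m, 13), (q, 35, 37, q, 37), (q, 35, 37, r, 13), (r, 35, 13, m, 13), (r, 35, 13, q, 37), (r, 35, 13, r, 13), (u, 20, 39, k, 23), (u, 20, 39, u, 39), (y, 31, 5, d, 18), (y, 31, 5, k, 35), (y, 31, 5, m, 38), (y, 31, 5, y, 5)}.
Apply σ_{A < A2}; surviving tuples: {(d, 31, 18, k, 35), (d, 31, 18, m, 38), (k, 20, 23, u, 39), (k, 31, 35, m, 38), (m, 35, 13, q, 37), (r, 35, 13, q, 37), (y, 31, 5, d, 18), (y, 31, 5, k, 35), (y, 31, 5, m, 38)}
π_{B2, A} gives {(d, 5), (k, 18), (k, 5), (m, 18), (m, 35), (m, 5), (q, 13), (u, 23)} (1 duplicate(s) eliminated).

{(d, 5), (k, 18), (k, 5), (m, 18), (m, 35), (m, 5), (q, 13), (u, 23)}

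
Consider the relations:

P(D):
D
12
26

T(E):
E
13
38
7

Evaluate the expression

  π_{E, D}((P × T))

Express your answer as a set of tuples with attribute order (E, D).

{(13, 12), (13, 26), (38, 12), (38, 26), (7, 12), (7, 26)}

P × T: Cartesian product, 2·3 = 6 tuples over (D, E).
Keep only column(s) E, D: {(13, 12), (13, 26), (38, 12), (38, 26), (7, 12), (7, 26)}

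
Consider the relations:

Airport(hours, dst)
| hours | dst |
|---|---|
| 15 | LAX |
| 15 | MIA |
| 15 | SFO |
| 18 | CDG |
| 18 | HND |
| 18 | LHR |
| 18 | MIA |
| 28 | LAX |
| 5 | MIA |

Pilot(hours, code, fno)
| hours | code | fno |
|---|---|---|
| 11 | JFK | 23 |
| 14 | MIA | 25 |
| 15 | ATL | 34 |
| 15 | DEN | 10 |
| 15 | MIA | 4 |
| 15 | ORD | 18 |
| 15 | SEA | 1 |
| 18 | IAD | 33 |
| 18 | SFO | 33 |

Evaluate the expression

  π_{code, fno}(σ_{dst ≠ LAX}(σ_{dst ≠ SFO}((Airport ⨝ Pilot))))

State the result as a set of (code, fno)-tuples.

Joining Airport and Pilot on hours yields {(15, LAX, ATL, 34), (15, LAX, DEN, 10), (15, LAX, MIA, 4), (15, LAX, ORD, 18), (15, LAX, SEA, 1), (15, MIA, ATL, 34), (15, MIA, DEN, 10), (15, MIA, MIA, 4), (15, MIA, ORD, 18), (15, MIA, SEA, 1), (15, SFO, ATL, 34), (15, SFO, DEN, 10), (15, SFO, MIA, 4), (15, SFO, ORD, 18), (15, SFO, SEA, 1), (18, CDG, IAD, 33), (18, CDG, SFO, 33), (18, HND, IAD, 33), (18, HND, SFO, 33), (18, LHR, IAD, 33), (18, LHR, SFO, 33), (18, MIA, IAD, 33), (18, MIA, SFO, 33)}.
σ[dst ≠ SFO]: keep tuples satisfying dst ≠ SFO → {(15, LAX, ATL, 34), (15, LAX, DEN, 10), (15, LAX, MIA, 4), (15, LAX, ORD, 18), (15, LAX, SEA, 1), (15, MIA, ATL, 34), (15, MIA, DEN, 10), (15, MIA, MIA, 4), (15, MIA, ORD, 18), (15, MIA, SEA, 1), (18, CDG, IAD, 33), (18, CDG, SFO, 33), (18, HND, IAD, 33), (18, HND, SFO, 33), (18, LHR, IAD, 33), (18, LHR, SFO, 33), (18, MIA, IAD, 33), (18, MIA, SFO, 33)}
σ[dst ≠ LAX]: keep tuples satisfying dst ≠ LAX → {(15, MIA, ATL, 34), (15, MIA, DEN, 10), (15, MIA, MIA, 4), (15, MIA, ORD, 18), (15, MIA, SEA, 1), (18, CDG, IAD, 33), (18, CDG, SFO, 33), (18, HND, IAD, 33), (18, HND, SFO, 33), (18, LHR, IAD, 33), (18, LHR, SFO, 33), (18, MIA, IAD, 33), (18, MIA, SFO, 33)}
Keep only column(s) code, fno (6 duplicate(s) eliminated): {(ATL, 34), (DEN, 10), (IAD, 33), (MIA, 4), (ORD, 18), (SEA, 1), (SFO, 33)}

{(ATL, 34), (DEN, 10), (IAD, 33), (MIA, 4), (ORD, 18), (SEA, 1), (SFO, 33)}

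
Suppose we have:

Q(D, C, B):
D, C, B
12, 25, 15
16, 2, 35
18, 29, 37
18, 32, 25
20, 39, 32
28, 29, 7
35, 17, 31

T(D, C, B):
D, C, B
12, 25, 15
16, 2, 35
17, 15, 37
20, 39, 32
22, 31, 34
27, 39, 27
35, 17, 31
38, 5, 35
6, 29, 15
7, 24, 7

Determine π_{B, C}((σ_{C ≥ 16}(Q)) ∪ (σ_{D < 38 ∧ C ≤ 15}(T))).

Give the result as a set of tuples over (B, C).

{(15, 25), (25, 32), (31, 17), (32, 39), (35, 2), (37, 15), (37, 29), (7, 29)}

σ[C ≥ 16]: keep tuples satisfying C ≥ 16 → {(12, 25, 15), (18, 29, 37), (18, 32, 25), (20, 39, 32), (28, 29, 7), (35, 17, 31)}
σ[D < 38 ∧ C ≤ 15]: keep tuples satisfying D < 38 ∧ C ≤ 15 → {(16, 2, 35), (17, 15, 37)}
Taking the union: {(12, 25, 15), (16, 2, 35), (17, 15, 37), (18, 29, 37), (18, 32, 25), (20, 39, 32), (28, 29, 7), (35, 17, 31)}
Projecting to B, C: {(15, 25), (25, 32), (31, 17), (32, 39), (35, 2), (37, 15), (37, 29), (7, 29)}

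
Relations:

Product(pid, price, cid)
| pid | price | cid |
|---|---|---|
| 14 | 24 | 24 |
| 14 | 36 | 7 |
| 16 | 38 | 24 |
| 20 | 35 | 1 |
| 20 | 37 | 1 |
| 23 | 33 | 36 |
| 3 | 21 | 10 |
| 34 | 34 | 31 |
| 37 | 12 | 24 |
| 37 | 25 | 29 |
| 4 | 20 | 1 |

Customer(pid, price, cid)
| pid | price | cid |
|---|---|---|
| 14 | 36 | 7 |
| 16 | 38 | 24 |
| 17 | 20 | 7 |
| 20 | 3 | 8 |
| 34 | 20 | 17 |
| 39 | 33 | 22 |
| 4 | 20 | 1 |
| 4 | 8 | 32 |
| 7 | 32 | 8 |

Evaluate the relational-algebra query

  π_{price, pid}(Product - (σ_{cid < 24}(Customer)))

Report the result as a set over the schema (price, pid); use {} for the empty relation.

Selection cid < 24: {(14, 36, 7), (17, 20, 7), (20, 3, 8), (34, 20, 17), (39, 33, 22), (4, 20, 1), (7, 32, 8)}
Set difference of the two operands is {(14, 24, 24), (16, 38, 24), (20, 35, 1), (20, 37, 1), (23, 33, 36), (3, 21, 10), (34, 34, 31), (37, 12, 24), (37, 25, 29)}.
π[price, pid]: project onto (price, pid) → {(12, 37), (21, 3), (24, 14), (25, 37), (33, 23), (34, 34), (35, 20), (37, 20), (38, 16)}

{(12, 37), (21, 3), (24, 14), (25, 37), (33, 23), (34, 34), (35, 20), (37, 20), (38, 16)}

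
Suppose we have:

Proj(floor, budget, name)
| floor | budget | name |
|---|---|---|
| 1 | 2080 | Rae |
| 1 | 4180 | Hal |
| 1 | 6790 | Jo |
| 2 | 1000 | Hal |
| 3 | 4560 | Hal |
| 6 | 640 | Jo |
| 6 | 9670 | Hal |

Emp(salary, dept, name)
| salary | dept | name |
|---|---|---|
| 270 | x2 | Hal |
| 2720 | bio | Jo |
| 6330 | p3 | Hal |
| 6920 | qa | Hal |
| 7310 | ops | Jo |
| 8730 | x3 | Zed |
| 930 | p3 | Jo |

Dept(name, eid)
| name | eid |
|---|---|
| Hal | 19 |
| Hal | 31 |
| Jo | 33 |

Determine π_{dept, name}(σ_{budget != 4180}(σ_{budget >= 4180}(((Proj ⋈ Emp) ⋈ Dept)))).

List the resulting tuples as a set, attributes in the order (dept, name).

Proj ⋈ Emp (natural join on name): {(1, 4180, Hal, 270, x2), (1, 4180, Hal, 6330, p3), (1, 4180, Hal, 6920, qa), (1, 6790, Jo, 2720, bio), (1, 6790, Jo, 7310, ops), (1, 6790, Jo, 930, p3), (2, 1000, Hal, 270, x2), (2, 1000, Hal, 6330, p3), (2, 1000, Hal, 6920, qa), (3, 4560, Hal, 270, x2), (3, 4560, Hal, 6330, p3), (3, 4560, Hal, 6920, qa), (6, 640, Jo, 2720, bio), (6, 640, Jo, 7310, ops), (6, 640, Jo, 930, p3), (6, 9670, Hal, 270, x2), (6, 9670, Hal, 6330, p3), (6, 9670, Hal, 6920, qa)}
(Proj ⋈ Emp) ⋈ Dept (natural join on name): {(1, 4180, Hal, 270, x2, 19), (1, 4180, Hal, 270, x2, 31), (1, 4180, Hal, 6330, p3, 19), (1, 4180, Hal, 6330, p3, 31), (1, 4180, Hal, 6920, qa, 19), (1, 4180, Hal, 6920, qa, 31), (1, 6790, Jo, 2720, bio, 33), (1, 6790, Jo, 7310, ops, 33), (1, 6790, Jo, 930, p3, 33), (2, 1000, Hal, 270, x2, 19), (2, 1000, Hal, 270, x2, 31), (2, 1000, Hal, 6330, p3, 19), (2, 1000, Hal, 6330, p3, 31), (2, 1000, Hal, 6920, qa, 19), (2, 1000, Hal, 6920, qa, 31), (3, 4560, Hal, 270, x2, 19), (3, 4560, Hal, 270, x2, 31), (3, 4560, Hal, 6330, p3, 19), (3, 4560, Hal, 6330, p3, 31), (3, 4560, Hal, 6920, qa, 19), (3, 4560, Hal, 6920, qa, 31), (6, 640, Jo, 2720, bio, 33), (6, 640, Jo, 7310, ops, 33), (6, 640, Jo, 930, p3, 33), (6, 9670, Hal, 270, x2, 19), (6, 9670, Hal, 270, x2, 31), (6, 9670, Hal, 6330, p3, 19), (6, 9670, Hal, 6330, p3, 31), (6, 9670, Hal, 6920, qa, 19), (6, 9670, Hal, 6920, qa, 31)}
Filtering on budget >= 4180 leaves {(1, 4180, Hal, 270, x2, 19), (1, 4180, Hal, 270, x2, 31), (1, 4180, Hal, 6330, p3, 19), (1, 4180, Hal, 6330, p3, 31), (1, 4180, Hal, 6920, qa, 19), (1, 4180, Hal, 6920, qa, 31), (1, 6790, Jo, 2720, bio, 33), (1, 6790, Jo, 7310, ops, 33), (1, 6790, Jo, 930, p3, 33), (3, 4560, Hal, 270, x2, 19), (3, 4560, Hal, 270, x2, 31), (3, 4560, Hal, 6330, p3, 19), (3, 4560, Hal, 6330, p3, 31), (3, 4560, Hal, 6920, qa, 19), (3, 4560, Hal, 6920, qa, 31), (6, 9670, Hal, 270, x2, 19), (6, 9670, Hal, 270, x2, 31), (6, 9670, Hal, 6330, p3, 19), (6, 9670, Hal, 6330, p3, 31), (6, 9670, Hal, 6920, qa, 19), (6, 9670, Hal, 6920, qa, 31)}.
Filtering on budget != 4180 leaves {(1, 6790, Jo, 2720, bio, 33), (1, 6790, Jo, 7310, ops, 33), (1, 6790, Jo, 930, p3, 33), (3, 4560, Hal, 270, x2, 19), (3, 4560, Hal, 270, x2, 31), (3, 4560, Hal, 6330, p3, 19), (3, 4560, Hal, 6330, p3, 31), (3, 4560, Hal, 6920, qa, 19), (3, 4560, Hal, 6920, qa, 31), (6, 9670, Hal, 270, x2, 19), (6, 9670, Hal, 270, x2, 31), (6, 9670, Hal, 6330, p3, 19), (6, 9670, Hal, 6330, p3, 31), (6, 9670, Hal, 6920, qa, 19), (6, 9670, Hal, 6920, qa, 31)}.
π[dept, name]: project onto (dept, name) (9 duplicate(s) eliminated) → {(bio, Jo), (ops, Jo), (p3, Hal), (p3, Jo), (qa, Hal), (x2, Hal)}

{(bio, Jo), (ops, Jo), (p3, Hal), (p3, Jo), (qa, Hal), (x2, Hal)}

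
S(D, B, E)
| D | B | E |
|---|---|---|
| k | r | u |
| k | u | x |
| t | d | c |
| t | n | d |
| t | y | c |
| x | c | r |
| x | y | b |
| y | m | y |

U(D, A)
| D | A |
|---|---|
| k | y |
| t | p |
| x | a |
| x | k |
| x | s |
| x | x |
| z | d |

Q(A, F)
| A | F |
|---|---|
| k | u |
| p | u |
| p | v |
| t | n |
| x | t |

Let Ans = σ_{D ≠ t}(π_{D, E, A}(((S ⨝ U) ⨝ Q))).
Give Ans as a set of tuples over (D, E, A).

{(x, b, k), (x, b, x), (x, r, k), (x, r, x)}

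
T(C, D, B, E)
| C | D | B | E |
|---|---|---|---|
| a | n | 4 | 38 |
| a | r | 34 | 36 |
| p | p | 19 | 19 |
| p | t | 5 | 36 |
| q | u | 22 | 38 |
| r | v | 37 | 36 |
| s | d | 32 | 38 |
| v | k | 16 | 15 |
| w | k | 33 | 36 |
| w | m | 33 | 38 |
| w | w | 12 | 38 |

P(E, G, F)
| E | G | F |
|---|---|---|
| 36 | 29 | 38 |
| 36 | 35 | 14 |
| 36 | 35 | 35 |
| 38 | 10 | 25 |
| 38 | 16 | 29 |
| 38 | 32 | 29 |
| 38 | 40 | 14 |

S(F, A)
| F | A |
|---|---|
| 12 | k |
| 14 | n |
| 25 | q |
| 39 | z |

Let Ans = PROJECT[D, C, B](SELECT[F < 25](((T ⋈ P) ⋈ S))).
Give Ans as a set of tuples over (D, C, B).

{(d, s, 32), (k, w, 33), (m, w, 33), (n, a, 4), (r, a, 34), (t, p, 5), (u, q, 22), (v, r, 37), (w, w, 12)}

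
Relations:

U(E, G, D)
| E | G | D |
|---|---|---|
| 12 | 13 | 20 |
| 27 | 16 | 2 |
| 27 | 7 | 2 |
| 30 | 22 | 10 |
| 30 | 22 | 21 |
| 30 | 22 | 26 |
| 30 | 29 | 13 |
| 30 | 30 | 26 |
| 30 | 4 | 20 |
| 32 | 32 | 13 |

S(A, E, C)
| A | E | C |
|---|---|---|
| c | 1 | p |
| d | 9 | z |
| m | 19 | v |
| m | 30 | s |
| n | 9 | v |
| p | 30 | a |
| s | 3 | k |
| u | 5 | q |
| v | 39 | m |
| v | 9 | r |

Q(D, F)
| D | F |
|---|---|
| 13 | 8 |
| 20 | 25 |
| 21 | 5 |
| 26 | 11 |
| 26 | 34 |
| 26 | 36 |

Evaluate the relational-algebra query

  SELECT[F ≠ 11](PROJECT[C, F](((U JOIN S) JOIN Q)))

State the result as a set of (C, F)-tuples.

Joining U and S on E yields {(30, 22, 10, m, s), (30, 22, 10, p, a), (30, 22, 21, m, s), (30, 22, 21, p, a), (30, 22, 26, m, s), (30, 22, 26, p, a), (30, 29, 13, m, s), (30, 29, 13, p, a), (30, 30, 26, m, s), (30, 30, 26, p, a), (30, 4, 20, m, s), (30, 4, 20, p, a)}.
Joining (U JOIN S) and Q on D yields {(30, 22, 21, m, s, 5), (30, 22, 21, p, a, 5), (30, 22, 26, m, s, 11), (30, 22, 26, m, s, 34), (30, 22, 26, m, s, 36), (30, 22, 26, p, a, 11), (30, 22, 26, p, a, 34), (30, 22, 26, p, a, 36), (30, 29, 13, m, s, 8), (30, 29, 13, p, a, 8), (30, 30, 26, m, s, 11), (30, 30, 26, m, s, 34), (30, 30, 26, m, s, 36), (30, 30, 26, p, a, 11), (30, 30, 26, p, a, 34), (30, 30, 26, p, a, 36), (30, 4, 20, m, s, 25), (30, 4, 20, p, a, 25)}.
Keep only column(s) C, F (6 duplicate(s) eliminated): {(a, 11), (a, 25), (a, 34), (a, 36), (a, 5), (a, 8), (s, 11), (s, 25), (s, 34), (s, 36), (s, 5), (s, 8)}
σ[F ≠ 11]: keep tuples satisfying F ≠ 11 → {(a, 25), (a, 34), (a, 36), (a, 5), (a, 8), (s, 25), (s, 34), (s, 36), (s, 5), (s, 8)}

{(a, 25), (a, 34), (a, 36), (a, 5), (a, 8), (s, 25), (s, 34), (s, 36), (s, 5), (s, 8)}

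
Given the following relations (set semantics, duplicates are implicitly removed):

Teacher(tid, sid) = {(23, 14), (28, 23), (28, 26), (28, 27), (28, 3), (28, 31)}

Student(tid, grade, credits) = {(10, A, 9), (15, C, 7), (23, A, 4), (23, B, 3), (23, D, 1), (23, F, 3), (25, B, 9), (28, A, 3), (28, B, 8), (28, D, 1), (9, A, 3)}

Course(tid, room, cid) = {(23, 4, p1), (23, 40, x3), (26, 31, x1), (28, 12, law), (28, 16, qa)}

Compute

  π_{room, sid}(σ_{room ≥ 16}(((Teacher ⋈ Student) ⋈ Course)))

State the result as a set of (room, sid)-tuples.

{(16, 23), (16, 26), (16, 27), (16, 3), (16, 31), (40, 14)}

Joining Teacher and Student on tid yields {(23, 14, A, 4), (23, 14, B, 3), (23, 14, D, 1), (23, 14, F, 3), (28, 23, A, 3), (28, 23, B, 8), (28, 23, D, 1), (28, 26, A, 3), (28, 26, B, 8), (28, 26, D, 1), (28, 27, A, 3), (28, 27, B, 8), (28, 27, D, 1), (28, 3, A, 3), (28, 3, B, 8), (28, 3, D, 1), (28, 31, A, 3), (28, 31, B, 8), (28, 31, D, 1)}.
Joining (Teacher ⋈ Student) and Course on tid yields {(23, 14, A, 4, 4, p1), (23, 14, A, 4, 40, x3), (23, 14, B, 3, 4, p1), (23, 14, B, 3, 40, x3), (23, 14, D, 1, 4, p1), (23, 14, D, 1, 40, x3), (23, 14, F, 3, 4, p1), (23, 14, F, 3, 40, x3), (28, 23, A, 3, 12, law), (28, 23, A, 3, 16, qa), (28, 23, B, 8, 12, law), (28, 23, B, 8, 16, qa), (28, 23, D, 1, 12, law), (28, 23, D, 1, 16, qa), (28, 26, A, 3, 12, law), (28, 26, A, 3, 16, qa), (28, 26, B, 8, 12, law), (28, 26, B, 8, 16, qa), (28, 26, D, 1, 12, law), (28, 26, D, 1, 16, qa), (28, 27, A, 3, 12, law), (28, 27, A, 3, 16, qa), (28, 27, B, 8, 12, law), (28, 27, B, 8, 16, qa), (28, 27, D, 1, 12, law), (28, 27, D, 1, 16, qa), (28, 3, A, 3, 12, law), (28, 3, A, 3, 16, qa), (28, 3, B, 8, 12, law), (28, 3, B, 8, 16, qa), (28, 3, D, 1, 12, law), (28, 3, D, 1, 16, qa), (28, 31, A, 3, 12, law), (28, 31, A, 3, 16, qa), (28, 31, B, 8, 12, law), (28, 31, B, 8, 16, qa), (28, 31, D, 1, 12, law), (28, 31, D, 1, 16, qa)}.
Filtering on room ≥ 16 leaves {(23, 14, A, 4, 40, x3), (23, 14, B, 3, 40, x3), (23, 14, D, 1, 40, x3), (23, 14, F, 3, 40, x3), (28, 23, A, 3, 16, qa), (28, 23, B, 8, 16, qa), (28, 23, D, 1, 16, qa), (28, 26, A, 3, 16, qa), (28, 26, B, 8, 16, qa), (28, 26, D, 1, 16, qa), (28, 27, A, 3, 16, qa), (28, 27, B, 8, 16, qa), (28, 27, D, 1, 16, qa), (28, 3, A, 3, 16, qa), (28, 3, B, 8, 16, qa), (28, 3, D, 1, 16, qa), (28, 31, A, 3, 16, qa), (28, 31, B, 8, 16, qa), (28, 31, D, 1, 16, qa)}.
Projecting to room, sid (13 duplicate(s) eliminated): {(16, 23), (16, 26), (16, 27), (16, 3), (16, 31), (40, 14)}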